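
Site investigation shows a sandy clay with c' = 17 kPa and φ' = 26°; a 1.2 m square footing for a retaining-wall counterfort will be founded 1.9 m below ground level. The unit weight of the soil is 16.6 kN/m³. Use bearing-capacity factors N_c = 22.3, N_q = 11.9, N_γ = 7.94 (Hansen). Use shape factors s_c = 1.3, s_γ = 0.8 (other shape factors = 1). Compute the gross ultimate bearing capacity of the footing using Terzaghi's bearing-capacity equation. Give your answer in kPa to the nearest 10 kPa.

q = γ·D_f = 16.6 × 1.9 = 31.54 kPa.
c·N_c·s_c = 17 × 22.3 × 1.3 = 492.83 kPa
q·N_q = 31.54 × 11.9 = 375.33 kPa
0.5·γ·B·N_γ·s_γ = 0.5 × 16.6 × 1.2 × 7.94 × 0.8 = 63.266 kPa
q_ult = 492.83 + 375.33 + 63.266 = 931.42 kPa.

q_ult ≈ 930 kPa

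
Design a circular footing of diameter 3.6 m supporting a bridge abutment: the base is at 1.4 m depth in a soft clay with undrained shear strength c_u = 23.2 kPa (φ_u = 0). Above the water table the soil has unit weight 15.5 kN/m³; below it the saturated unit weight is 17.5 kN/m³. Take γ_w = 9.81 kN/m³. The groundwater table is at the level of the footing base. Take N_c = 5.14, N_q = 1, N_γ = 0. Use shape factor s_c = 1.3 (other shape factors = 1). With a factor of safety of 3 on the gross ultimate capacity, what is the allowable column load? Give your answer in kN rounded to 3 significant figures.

P_all ≈ 600 kN

Overburden at base level: q = 15.5 × 1.4 = 21.7 kPa.
Cohesion term c·N_c·s_c = 23.2 × 5.14 × 1.3 = 155.02 kPa; surcharge term q·N_q = 21.7 × 1 = 21.7 kPa.
q_ult = 155.02 + 21.7 = 176.72 kPa.
Gross allowable pressure q_all = 176.72 / 3 = 58.907 kPa.
Footing area = 10.1788 m², so allowable column load = 58.907 × 10.1788 = 599.61 kN.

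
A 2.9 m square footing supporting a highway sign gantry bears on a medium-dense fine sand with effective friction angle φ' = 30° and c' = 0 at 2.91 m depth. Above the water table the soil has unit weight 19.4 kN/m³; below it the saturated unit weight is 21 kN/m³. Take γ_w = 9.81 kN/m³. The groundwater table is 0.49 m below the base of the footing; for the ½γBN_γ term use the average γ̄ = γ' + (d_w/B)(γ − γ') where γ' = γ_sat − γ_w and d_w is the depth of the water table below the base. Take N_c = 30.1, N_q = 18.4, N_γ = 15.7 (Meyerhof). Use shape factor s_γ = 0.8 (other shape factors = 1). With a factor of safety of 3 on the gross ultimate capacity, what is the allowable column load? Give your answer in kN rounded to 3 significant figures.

Effective surcharge at the founding depth q = γ·D_f = 19.4 × 2.91 = 56.454 kPa.
With d_w = 0.49 m < B, γ̄ = 11.19 + (0.49/2.9) × (19.4 − 11.19) = 12.577 kN/m³.
q_ult = q·N_q + 0.5·γ·B·N_γ·s_γ
     = 56.454 × 18.4 + 0.5 × 12.577 × 2.9 × 15.7 × 0.8
     = 1038.8 + 229.06 = 1267.8 kPa.
Gross allowable pressure q_all = 1267.8 / 3 = 422.6 kPa.
Footing area = 8.41 m², so allowable column load = 422.6 × 8.41 = 3554.1 kN.

P_all ≈ 3550 kN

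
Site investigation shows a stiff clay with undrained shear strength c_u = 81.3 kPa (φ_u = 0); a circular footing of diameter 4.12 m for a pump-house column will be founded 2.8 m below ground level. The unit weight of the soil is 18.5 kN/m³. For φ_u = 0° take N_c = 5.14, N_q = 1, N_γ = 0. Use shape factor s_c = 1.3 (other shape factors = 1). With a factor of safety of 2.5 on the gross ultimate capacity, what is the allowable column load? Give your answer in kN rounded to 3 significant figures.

Overburden at base level: q = 18.5 × 2.8 = 51.8 kPa.
Cohesion term c·N_c·s_c = 81.3 × 5.14 × 1.3 = 543.25 kPa; surcharge term q·N_q = 51.8 × 1 = 51.8 kPa.
q_ult = 543.25 + 51.8 = 595.05 kPa.
Gross allowable pressure q_all = 595.05 / 2.5 = 238.02 kPa.
Footing area = 13.3317 m², so allowable column load = 238.02 × 13.3317 = 3173.2 kN.

P_all ≈ 3170 kN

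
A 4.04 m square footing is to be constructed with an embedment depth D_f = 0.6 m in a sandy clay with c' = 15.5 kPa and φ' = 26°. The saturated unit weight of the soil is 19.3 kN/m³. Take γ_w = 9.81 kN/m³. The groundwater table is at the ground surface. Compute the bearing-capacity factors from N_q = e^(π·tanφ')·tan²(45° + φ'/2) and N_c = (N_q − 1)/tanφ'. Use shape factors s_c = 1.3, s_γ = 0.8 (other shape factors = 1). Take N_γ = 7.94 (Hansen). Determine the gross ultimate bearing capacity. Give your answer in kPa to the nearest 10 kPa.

tan26° = 0.4877, so N_q = e^(π×0.4877)·tan²(58°) = 4.629 × 2.561 = 11.85.
N_c = (11.85 − 1)/tan26° = 22.25.
With the water table at the surface the whole profile is submerged: γ' = 19.3 − 9.81 = 9.49 kN/m³, so q = γ'·D_f = 5.694 kPa; the same γ' applies in the ½γBN_γ term.
q_ult = c·N_c·s_c + q·N_q + 0.5·γ·B·N_γ·s_γ
     = 15.5 × 22.254 × 1.3 + 5.694 × 11.854 + 0.5 × 9.49 × 4.04 × 7.94 × 0.8
     = 448.43 + 67.498 + 121.77 = 637.69 kPa.

q_ult ≈ 640 kPa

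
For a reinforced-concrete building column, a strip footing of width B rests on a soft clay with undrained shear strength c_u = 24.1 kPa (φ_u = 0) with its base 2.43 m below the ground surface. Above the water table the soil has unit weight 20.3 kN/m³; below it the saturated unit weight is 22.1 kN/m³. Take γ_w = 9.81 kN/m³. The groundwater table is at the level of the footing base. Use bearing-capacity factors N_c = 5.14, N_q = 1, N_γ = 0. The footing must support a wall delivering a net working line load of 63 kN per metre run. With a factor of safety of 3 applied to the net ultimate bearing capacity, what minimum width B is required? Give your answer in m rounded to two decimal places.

q = γ·D_f = 20.3 × 2.43 = 49.329 kPa.
c·N_c = 24.1 × 5.14 = 123.87 kPa
q·N_q = 49.329 × 1 = 49.329 kPa
q_ult = 123.87 + 49.329 = 173.2 kPa.
For φ = 0 the ½γBN_γ term vanishes, so q_ult is independent of B. q_net = 173.2 − 49.329 = 123.87 kPa; q_all(net) = 123.87/3 = 41.291 kPa.
Required width B = w / q_all(net) = 63 / 41.291 = 1.526 m.

B = 1.53 m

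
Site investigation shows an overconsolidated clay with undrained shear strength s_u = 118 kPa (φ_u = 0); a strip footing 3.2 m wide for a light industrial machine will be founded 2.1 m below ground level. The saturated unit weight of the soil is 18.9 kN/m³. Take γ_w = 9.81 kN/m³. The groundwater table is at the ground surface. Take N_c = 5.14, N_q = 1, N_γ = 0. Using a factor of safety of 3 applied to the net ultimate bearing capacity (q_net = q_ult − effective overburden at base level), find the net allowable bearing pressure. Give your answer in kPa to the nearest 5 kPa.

γ' = 18.9 − 9.81 = 9.09 kN/m³ (submerged throughout). q = 9.09 × 2.1 = 19.089 kPa.
c·N_c = 118 × 5.14 = 606.52 kPa
q·N_q = 19.089 × 1 = 19.089 kPa
q_ult = 606.52 + 19.089 = 625.61 kPa.
Net ultimate: q_net = 625.61 − 19.089 = 606.52 kPa.
q_all(net) = 606.52 / 3 = 202.17 kPa.

q_all(net) ≈ 200 kPa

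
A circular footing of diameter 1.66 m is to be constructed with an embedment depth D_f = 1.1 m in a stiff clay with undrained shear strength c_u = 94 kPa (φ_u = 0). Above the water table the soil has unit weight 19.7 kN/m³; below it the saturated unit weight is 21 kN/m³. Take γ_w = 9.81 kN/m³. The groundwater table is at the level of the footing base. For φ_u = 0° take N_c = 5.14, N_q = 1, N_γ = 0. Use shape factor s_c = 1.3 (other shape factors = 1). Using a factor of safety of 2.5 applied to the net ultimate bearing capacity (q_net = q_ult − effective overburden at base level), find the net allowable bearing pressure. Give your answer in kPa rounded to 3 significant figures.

q = γ·D_f = 19.7 × 1.1 = 21.67 kPa.
c·N_c·s_c = 94 × 5.14 × 1.3 = 628.11 kPa
q·N_q = 21.67 × 1 = 21.67 kPa
q_ult = 628.11 + 21.67 = 649.78 kPa.
Net ultimate: q_net = 649.78 − 21.67 = 628.11 kPa.
q_all(net) = 628.11 / 2.5 = 251.24 kPa.

q_all(net) ≈ 251 kPa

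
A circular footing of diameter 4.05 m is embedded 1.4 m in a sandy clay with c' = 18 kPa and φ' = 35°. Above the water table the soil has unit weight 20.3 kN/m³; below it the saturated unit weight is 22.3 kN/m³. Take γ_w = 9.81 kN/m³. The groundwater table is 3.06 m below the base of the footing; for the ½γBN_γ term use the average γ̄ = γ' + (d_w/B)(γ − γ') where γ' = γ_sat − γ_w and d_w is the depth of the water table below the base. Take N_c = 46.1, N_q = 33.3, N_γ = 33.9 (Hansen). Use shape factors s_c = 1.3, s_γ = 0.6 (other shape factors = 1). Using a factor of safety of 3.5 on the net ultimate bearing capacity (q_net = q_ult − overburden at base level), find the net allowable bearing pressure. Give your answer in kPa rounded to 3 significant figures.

Effective surcharge at the founding depth q = γ·D_f = 20.3 × 1.4 = 28.42 kPa.
With d_w = 3.06 m < B, γ̄ = 12.49 + (3.06/4.05) × (20.3 − 12.49) = 18.391 kN/m³.
q_ult = c·N_c·s_c + q·N_q + 0.5·γ·B·N_γ·s_γ
     = 18 × 46.1 × 1.3 + 28.42 × 33.3 + 0.5 × 18.391 × 4.05 × 33.9 × 0.6
     = 1078.7 + 946.39 + 757.49 = 2782.6 kPa.
q_net = 2782.6 − 28.42 = 2754.2 kPa.
q_all(net) = 2754.2 / 3.5 = 786.91 kPa.

q_all(net) ≈ 787 kPa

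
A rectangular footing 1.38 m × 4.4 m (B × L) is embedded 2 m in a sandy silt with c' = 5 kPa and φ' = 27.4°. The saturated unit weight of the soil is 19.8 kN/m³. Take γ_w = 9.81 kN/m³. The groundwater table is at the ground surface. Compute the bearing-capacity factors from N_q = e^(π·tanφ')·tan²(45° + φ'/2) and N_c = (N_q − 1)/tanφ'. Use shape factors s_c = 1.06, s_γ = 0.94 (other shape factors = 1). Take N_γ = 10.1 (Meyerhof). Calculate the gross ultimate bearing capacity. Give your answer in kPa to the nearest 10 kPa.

tan27.4° = 0.5184, so N_q = e^(π×0.5184)·tan²(58.7°) = 5.096 × 2.705 = 13.78.
N_c = (13.78 − 1)/tan27.4° = 24.66.
γ' = 19.8 − 9.81 = 9.99 kN/m³ (submerged throughout). q = 9.99 × 2 = 19.98 kPa; the same γ' applies in the ½γBN_γ term.
c·N_c·s_c = 5 × 24.665 × 1.06 = 130.72 kPa
q·N_q = 19.98 × 13.785 = 275.42 kPa
0.5·γ·B·N_γ·s_γ = 0.5 × 9.99 × 1.38 × 10.1 × 0.94 = 65.443 kPa
q_ult = 130.72 + 275.42 + 65.443 = 471.59 kPa.

q_ult ≈ 470 kPa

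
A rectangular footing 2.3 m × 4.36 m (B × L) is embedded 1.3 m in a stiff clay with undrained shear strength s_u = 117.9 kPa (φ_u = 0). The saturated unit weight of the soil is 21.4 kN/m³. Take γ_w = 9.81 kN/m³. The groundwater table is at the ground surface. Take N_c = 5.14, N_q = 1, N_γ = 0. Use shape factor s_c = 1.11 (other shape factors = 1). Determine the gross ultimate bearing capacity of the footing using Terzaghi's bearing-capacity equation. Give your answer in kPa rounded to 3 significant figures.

q_ult ≈ 688 kPa

Water table at ground surface, so effective unit weight γ' = 21.4 − 9.81 = 11.59 kN/m³ is used throughout; overburden q = 11.59 × 1.3 = 15.067 kPa.
Cohesion term c·N_c·s_c = 117.9 × 5.14 × 1.11 = 672.67 kPa; surcharge term q·N_q = 15.067 × 1 = 15.067 kPa.
q_ult = 672.67 + 15.067 = 687.73 kPa.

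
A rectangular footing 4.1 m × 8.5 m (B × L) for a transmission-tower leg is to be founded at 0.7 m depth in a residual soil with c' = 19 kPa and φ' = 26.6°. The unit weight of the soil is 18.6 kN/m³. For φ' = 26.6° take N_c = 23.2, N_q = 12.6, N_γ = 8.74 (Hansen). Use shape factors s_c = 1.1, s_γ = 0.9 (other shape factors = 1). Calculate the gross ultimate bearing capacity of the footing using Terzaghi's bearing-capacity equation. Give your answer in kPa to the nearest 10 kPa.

q = γ·D_f = 18.6 × 0.7 = 13.02 kPa.
c·N_c·s_c = 19 × 23.2 × 1.1 = 484.88 kPa
q·N_q = 13.02 × 12.6 = 164.05 kPa
0.5·γ·B·N_γ·s_γ = 0.5 × 18.6 × 4.1 × 8.74 × 0.9 = 299.93 kPa
q_ult = 484.88 + 164.05 + 299.93 = 948.86 kPa.

q_ult ≈ 950 kPa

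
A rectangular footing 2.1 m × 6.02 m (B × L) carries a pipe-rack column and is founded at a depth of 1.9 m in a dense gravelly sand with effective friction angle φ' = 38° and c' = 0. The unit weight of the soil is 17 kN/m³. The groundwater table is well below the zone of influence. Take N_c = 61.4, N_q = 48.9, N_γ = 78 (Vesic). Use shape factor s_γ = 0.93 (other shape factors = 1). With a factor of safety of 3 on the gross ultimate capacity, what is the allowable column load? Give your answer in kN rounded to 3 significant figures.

q = γ·D_f = 17 × 1.9 = 32.3 kPa.
q·N_q = 32.3 × 48.9 = 1579.5 kPa
0.5·γ·B·N_γ·s_γ = 0.5 × 17 × 2.1 × 78 × 0.93 = 1294.8 kPa
q_ult = 1579.5 + 1294.8 = 2874.3 kPa.
Gross allowable pressure q_all = 2874.3 / 3 = 958.1 kPa.
Footing area = 12.642 m², so allowable column load = 958.1 × 12.642 = 12112 kN.

P_all ≈ 12100 kN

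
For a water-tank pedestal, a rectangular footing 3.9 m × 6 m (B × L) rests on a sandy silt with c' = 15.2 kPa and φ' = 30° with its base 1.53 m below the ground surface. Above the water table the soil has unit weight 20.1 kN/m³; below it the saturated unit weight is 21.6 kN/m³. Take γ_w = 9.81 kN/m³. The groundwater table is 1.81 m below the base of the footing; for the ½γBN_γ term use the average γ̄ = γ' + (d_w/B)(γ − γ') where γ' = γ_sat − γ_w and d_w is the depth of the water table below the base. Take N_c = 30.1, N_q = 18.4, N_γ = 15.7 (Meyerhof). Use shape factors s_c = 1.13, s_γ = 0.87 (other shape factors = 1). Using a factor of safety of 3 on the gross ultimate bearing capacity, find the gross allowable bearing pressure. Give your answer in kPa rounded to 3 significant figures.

q_all ≈ 500 kPa

Effective surcharge at the founding depth q = γ·D_f = 20.1 × 1.53 = 30.753 kPa.
With d_w = 1.81 m < B, γ̄ = 11.79 + (1.81/3.9) × (20.1 − 11.79) = 15.647 kN/m³.
q_ult = c·N_c·s_c + q·N_q + 0.5·γ·B·N_γ·s_γ
     = 15.2 × 30.1 × 1.13 + 30.753 × 18.4 + 0.5 × 15.647 × 3.9 × 15.7 × 0.87
     = 517 + 565.86 + 416.75 = 1499.6 kPa.
q_all = 1499.6 / 3 = 499.87 kPa.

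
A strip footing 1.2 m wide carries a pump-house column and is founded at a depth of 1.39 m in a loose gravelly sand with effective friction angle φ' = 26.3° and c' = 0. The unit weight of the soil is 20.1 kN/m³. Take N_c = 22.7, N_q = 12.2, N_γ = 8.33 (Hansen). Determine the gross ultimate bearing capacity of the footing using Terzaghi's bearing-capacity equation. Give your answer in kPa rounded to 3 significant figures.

q_ult ≈ 441 kPa

Effective surcharge at the founding depth q = γ·D_f = 20.1 × 1.39 = 27.939 kPa.
q_ult = q·N_q + 0.5·γ·B·N_γ
     = 27.939 × 12.2 + 0.5 × 20.1 × 1.2 × 8.33
     = 340.86 + 100.46 = 441.32 kPa.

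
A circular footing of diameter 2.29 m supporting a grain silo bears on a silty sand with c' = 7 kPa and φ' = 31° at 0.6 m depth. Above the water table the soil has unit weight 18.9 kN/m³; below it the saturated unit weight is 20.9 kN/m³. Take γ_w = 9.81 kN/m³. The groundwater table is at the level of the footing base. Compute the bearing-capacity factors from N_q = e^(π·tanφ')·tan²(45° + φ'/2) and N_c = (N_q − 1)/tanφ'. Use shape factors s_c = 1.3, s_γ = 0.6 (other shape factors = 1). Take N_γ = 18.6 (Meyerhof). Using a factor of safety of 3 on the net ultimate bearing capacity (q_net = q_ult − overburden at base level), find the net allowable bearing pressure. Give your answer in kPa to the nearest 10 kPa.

q_all(net) ≈ 220 kPa

N_q = e^(π·tan31°)·tan²(60.5°) = 20.63; N_c = (N_q − 1)/tanφ' = 32.67.
Effective surcharge at the founding depth q = γ·D_f = 18.9 × 0.6 = 11.34 kPa.
The water table coincides with the base, so in the self-weight term γ → γ' = 11.09 kN/m³.
q_ult = c·N_c·s_c + q·N_q + 0.5·γ·B·N_γ·s_γ
     = 7 × 32.671 × 1.3 + 11.34 × 20.631 + 0.5 × 11.09 × 2.29 × 18.6 × 0.6
     = 297.31 + 233.95 + 141.71 = 672.97 kPa.
q_net = 672.97 − 11.34 = 661.63 kPa.
q_all(net) = 661.63 / 3 = 220.54 kPa.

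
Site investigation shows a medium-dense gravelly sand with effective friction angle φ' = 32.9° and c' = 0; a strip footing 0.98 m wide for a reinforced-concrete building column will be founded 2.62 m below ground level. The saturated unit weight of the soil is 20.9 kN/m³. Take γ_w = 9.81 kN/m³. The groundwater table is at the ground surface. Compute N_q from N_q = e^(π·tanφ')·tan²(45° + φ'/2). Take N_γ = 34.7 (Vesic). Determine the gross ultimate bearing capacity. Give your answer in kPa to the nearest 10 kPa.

q_ult ≈ 940 kPa

tan32.9° = 0.6469, so N_q = e^(π×0.6469)·tan²(61.45°) = 7.632 × 3.378 = 25.78.
Water table at ground surface, so effective unit weight γ' = 20.9 − 9.81 = 11.09 kN/m³ is used throughout; overburden q = 11.09 × 2.62 = 29.056 kPa; the same γ' applies in the ½γBN_γ term.
Surcharge term q·N_q = 29.056 × 25.782 = 749.12 kPa; self-weight term 0.5·γ·B·N_γ = 0.5 × 11.09 × 0.98 × 34.7 = 188.56 kPa.
q_ult = 749.12 + 188.56 = 937.68 kPa.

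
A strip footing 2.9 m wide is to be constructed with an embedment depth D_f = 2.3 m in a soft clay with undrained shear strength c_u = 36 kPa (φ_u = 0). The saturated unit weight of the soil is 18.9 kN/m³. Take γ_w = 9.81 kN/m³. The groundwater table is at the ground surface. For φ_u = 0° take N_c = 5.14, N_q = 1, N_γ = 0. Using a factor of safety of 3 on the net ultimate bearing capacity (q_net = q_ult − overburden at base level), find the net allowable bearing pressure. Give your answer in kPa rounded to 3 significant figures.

q_all(net) ≈ 61.7 kPa

γ' = 18.9 − 9.81 = 9.09 kN/m³ (submerged throughout). q = 9.09 × 2.3 = 20.907 kPa.
c·N_c = 36 × 5.14 = 185.04 kPa
q·N_q = 20.907 × 1 = 20.907 kPa
q_ult = 185.04 + 20.907 = 205.95 kPa.
q_net = 205.95 − 20.907 = 185.04 kPa.
q_all(net) = 185.04 / 3 = 61.68 kPa.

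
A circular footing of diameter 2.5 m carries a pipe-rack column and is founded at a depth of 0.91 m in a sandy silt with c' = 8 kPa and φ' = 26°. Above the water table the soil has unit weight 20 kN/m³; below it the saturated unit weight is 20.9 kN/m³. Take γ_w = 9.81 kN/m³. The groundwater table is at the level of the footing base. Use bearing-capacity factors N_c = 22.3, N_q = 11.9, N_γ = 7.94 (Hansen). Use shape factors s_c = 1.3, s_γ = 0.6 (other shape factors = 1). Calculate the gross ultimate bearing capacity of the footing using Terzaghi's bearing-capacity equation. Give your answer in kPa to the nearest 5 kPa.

q = γ·D_f = 20 × 0.91 = 18.2 kPa.
For the ½γBN_γ term take γ' = 20.9 − 9.81 = 11.09 kN/m³ (soil below base is submerged).
c·N_c·s_c = 8 × 22.3 × 1.3 = 231.92 kPa
q·N_q = 18.2 × 11.9 = 216.58 kPa
0.5·γ·B·N_γ·s_γ = 0.5 × 11.09 × 2.5 × 7.94 × 0.6 = 66.041 kPa
q_ult = 231.92 + 216.58 + 66.041 = 514.54 kPa.

q_ult ≈ 515 kPa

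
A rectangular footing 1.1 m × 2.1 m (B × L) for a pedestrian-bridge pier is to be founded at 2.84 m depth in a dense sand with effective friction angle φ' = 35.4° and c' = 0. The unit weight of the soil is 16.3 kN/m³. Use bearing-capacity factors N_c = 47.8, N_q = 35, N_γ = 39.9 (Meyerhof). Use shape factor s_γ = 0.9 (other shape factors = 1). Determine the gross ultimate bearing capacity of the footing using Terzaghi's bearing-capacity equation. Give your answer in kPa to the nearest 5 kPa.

q_ult ≈ 1940 kPa

Effective surcharge at the founding depth q = γ·D_f = 16.3 × 2.84 = 46.292 kPa.
q_ult = q·N_q + 0.5·γ·B·N_γ·s_γ
     = 46.292 × 35 + 0.5 × 16.3 × 1.1 × 39.9 × 0.9
     = 1620.2 + 321.93 = 1942.2 kPa.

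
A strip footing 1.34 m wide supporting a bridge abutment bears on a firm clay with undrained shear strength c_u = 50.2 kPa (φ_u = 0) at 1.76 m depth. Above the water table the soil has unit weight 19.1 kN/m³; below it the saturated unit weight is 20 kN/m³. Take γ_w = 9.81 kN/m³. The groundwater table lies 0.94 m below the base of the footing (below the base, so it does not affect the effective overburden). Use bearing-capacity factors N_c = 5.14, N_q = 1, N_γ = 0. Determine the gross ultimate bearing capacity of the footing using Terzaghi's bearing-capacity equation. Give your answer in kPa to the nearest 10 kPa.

Overburden at base level: q = 19.1 × 1.76 = 33.616 kPa.
Cohesion term c·N_c = 50.2 × 5.14 = 258.03 kPa; surcharge term q·N_q = 33.616 × 1 = 33.616 kPa.
q_ult = 258.03 + 33.616 = 291.64 kPa.

q_ult ≈ 290 kPa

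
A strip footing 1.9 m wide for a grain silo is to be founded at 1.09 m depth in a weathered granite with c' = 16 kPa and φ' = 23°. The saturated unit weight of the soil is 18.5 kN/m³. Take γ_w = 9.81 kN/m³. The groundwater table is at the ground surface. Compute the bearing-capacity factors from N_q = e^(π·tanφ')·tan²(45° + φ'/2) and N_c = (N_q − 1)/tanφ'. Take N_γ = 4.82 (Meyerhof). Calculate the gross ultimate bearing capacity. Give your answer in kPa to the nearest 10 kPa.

q_ult ≈ 410 kPa

tan23° = 0.4245, so N_q = e^(π×0.4245)·tan²(56.5°) = 3.794 × 2.283 = 8.66.
N_c = (8.66 − 1)/tan23° = 18.05.
γ' = 18.5 − 9.81 = 8.69 kN/m³ (submerged throughout). q = 8.69 × 1.09 = 9.4721 kPa; the same γ' applies in the ½γBN_γ term.
c·N_c = 16 × 18.049 = 288.78 kPa
q·N_q = 9.4721 × 8.6612 = 82.04 kPa
0.5·γ·B·N_γ = 0.5 × 8.69 × 1.9 × 4.82 = 39.792 kPa
q_ult = 288.78 + 82.04 + 39.792 = 410.61 kPa.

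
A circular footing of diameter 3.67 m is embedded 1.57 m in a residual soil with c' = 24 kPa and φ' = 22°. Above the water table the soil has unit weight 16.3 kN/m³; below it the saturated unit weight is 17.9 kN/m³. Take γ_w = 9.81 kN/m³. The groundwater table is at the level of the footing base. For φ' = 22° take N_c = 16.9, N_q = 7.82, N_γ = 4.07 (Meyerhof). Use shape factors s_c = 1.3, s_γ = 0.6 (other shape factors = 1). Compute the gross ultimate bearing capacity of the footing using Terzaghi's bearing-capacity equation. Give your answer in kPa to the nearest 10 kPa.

Overburden at base level: q = 16.3 × 1.57 = 25.591 kPa.
Below the base the soil is submerged, so the ½γBN_γ term uses γ' = 17.9 − 9.81 = 8.09 kN/m³.
Cohesion term c·N_c·s_c = 24 × 16.9 × 1.3 = 527.28 kPa; surcharge term q·N_q = 25.591 × 7.82 = 200.12 kPa; self-weight term 0.5·γ·B·N_γ·s_γ = 0.5 × 8.09 × 3.67 × 4.07 × 0.6 = 36.252 kPa.
q_ult = 527.28 + 200.12 + 36.252 = 763.65 kPa.

q_ult ≈ 760 kPa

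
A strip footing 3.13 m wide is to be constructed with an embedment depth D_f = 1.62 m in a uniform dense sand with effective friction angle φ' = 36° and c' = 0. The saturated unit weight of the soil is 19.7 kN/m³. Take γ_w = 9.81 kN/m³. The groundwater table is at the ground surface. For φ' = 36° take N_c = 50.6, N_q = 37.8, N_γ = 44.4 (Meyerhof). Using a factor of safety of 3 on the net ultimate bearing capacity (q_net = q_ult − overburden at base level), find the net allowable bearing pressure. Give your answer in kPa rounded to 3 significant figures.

γ' = 19.7 − 9.81 = 9.89 kN/m³ (submerged throughout). q = 9.89 × 1.62 = 16.022 kPa; the same γ' applies in the ½γBN_γ term.
q·N_q = 16.022 × 37.8 = 605.62 kPa
0.5·γ·B·N_γ = 0.5 × 9.89 × 3.13 × 44.4 = 687.22 kPa
q_ult = 605.62 + 687.22 = 1292.8 kPa.
q_net = 1292.8 − 16.022 = 1276.8 kPa.
q_all(net) = 1276.8 / 3 = 425.61 kPa.

q_all(net) ≈ 426 kPa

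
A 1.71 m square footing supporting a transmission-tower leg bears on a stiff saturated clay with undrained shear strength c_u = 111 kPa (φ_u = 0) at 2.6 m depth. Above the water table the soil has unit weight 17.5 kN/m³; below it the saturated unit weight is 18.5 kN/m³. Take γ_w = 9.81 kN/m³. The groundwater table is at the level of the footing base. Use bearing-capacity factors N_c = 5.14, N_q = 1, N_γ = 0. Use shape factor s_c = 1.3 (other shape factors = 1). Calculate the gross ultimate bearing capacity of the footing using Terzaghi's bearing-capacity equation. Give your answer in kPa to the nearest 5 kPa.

Overburden at base level: q = 17.5 × 2.6 = 45.5 kPa.
Cohesion term c·N_c·s_c = 111 × 5.14 × 1.3 = 741.7 kPa; surcharge term q·N_q = 45.5 × 1 = 45.5 kPa.
q_ult = 741.7 + 45.5 = 787.2 kPa.

q_ult ≈ 785 kPa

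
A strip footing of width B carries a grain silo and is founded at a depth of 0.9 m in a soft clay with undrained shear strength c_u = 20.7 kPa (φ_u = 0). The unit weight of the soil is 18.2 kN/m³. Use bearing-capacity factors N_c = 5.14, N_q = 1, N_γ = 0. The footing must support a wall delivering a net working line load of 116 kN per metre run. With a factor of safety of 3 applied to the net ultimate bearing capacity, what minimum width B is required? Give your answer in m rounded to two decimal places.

q = γ·D_f = 18.2 × 0.9 = 16.38 kPa.
c·N_c = 20.7 × 5.14 = 106.4 kPa
q·N_q = 16.38 × 1 = 16.38 kPa
q_ult = 106.4 + 16.38 = 122.78 kPa.
For φ = 0 the ½γBN_γ term vanishes, so q_ult is independent of B. q_net = 122.78 − 16.38 = 106.4 kPa; q_all(net) = 106.4/3 = 35.466 kPa.
Required width B = w / q_all(net) = 116 / 35.466 = 3.271 m.

B = 3.27 m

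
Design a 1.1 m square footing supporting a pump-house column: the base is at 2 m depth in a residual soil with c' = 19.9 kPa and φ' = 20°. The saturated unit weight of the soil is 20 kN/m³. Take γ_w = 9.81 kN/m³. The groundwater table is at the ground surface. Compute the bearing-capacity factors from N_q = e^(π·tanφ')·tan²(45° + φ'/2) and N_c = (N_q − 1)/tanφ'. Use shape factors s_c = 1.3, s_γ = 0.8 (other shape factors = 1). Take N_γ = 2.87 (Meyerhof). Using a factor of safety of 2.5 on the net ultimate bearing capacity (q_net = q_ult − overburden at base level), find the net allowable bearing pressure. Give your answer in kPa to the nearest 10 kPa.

N_q = e^(π·tan20°)·tan²(55°) = 6.4; N_c = (N_q − 1)/tanφ' = 14.83.
Water table at ground surface, so effective unit weight γ' = 20 − 9.81 = 10.19 kN/m³ is used throughout; overburden q = 10.19 × 2 = 20.38 kPa; the same γ' applies in the ½γBN_γ term.
Cohesion term c·N_c·s_c = 19.9 × 14.835 × 1.3 = 383.77 kPa; surcharge term q·N_q = 20.38 × 6.3994 = 130.42 kPa; self-weight term 0.5·γ·B·N_γ·s_γ = 0.5 × 10.19 × 1.1 × 2.87 × 0.8 = 12.868 kPa.
q_ult = 383.77 + 130.42 + 12.868 = 527.06 kPa.
q_net = 527.06 − 20.38 = 506.68 kPa.
q_all(net) = 506.68 / 2.5 = 202.67 kPa.

q_all(net) ≈ 200 kPa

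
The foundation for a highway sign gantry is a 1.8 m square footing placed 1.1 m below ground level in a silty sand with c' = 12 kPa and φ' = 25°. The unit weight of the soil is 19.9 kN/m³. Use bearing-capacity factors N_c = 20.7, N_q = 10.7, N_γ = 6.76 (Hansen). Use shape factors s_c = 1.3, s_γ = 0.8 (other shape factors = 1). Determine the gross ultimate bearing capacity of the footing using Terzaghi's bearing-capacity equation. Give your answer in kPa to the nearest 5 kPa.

q_ult ≈ 655 kPa

Overburden at base level: q = 19.9 × 1.1 = 21.89 kPa.
Cohesion term c·N_c·s_c = 12 × 20.7 × 1.3 = 322.92 kPa; surcharge term q·N_q = 21.89 × 10.7 = 234.22 kPa; self-weight term 0.5·γ·B·N_γ·s_γ = 0.5 × 19.9 × 1.8 × 6.76 × 0.8 = 96.857 kPa.
q_ult = 322.92 + 234.22 + 96.857 = 654 kPa.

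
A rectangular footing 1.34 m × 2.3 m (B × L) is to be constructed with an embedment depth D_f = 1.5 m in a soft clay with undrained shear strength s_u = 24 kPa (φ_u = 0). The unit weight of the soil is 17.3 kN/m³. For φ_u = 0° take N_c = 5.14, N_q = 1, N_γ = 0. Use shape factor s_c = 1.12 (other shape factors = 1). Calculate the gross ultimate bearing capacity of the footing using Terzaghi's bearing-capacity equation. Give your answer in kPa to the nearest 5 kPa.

Effective surcharge at the founding depth q = γ·D_f = 17.3 × 1.5 = 25.95 kPa.
q_ult = c·N_c·s_c + q·N_q
     = 24 × 5.14 × 1.12 + 25.95 × 1
     = 138.16 + 25.95 = 164.11 kPa.

q_ult ≈ 165 kPa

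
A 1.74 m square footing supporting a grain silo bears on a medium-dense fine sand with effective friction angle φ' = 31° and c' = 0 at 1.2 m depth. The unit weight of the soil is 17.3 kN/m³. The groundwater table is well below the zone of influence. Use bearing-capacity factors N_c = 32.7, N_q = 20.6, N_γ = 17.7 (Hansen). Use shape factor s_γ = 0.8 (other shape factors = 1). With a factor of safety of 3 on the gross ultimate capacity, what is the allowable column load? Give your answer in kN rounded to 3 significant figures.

P_all ≈ 647 kN

q = γ·D_f = 17.3 × 1.2 = 20.76 kPa.
q·N_q = 20.76 × 20.6 = 427.66 kPa
0.5·γ·B·N_γ·s_γ = 0.5 × 17.3 × 1.74 × 17.7 × 0.8 = 213.12 kPa
q_ult = 427.66 + 213.12 = 640.78 kPa.
Gross allowable pressure q_all = 640.78 / 3 = 213.59 kPa.
Footing area = 3.0276 m², so allowable column load = 213.59 × 3.0276 = 646.67 kN.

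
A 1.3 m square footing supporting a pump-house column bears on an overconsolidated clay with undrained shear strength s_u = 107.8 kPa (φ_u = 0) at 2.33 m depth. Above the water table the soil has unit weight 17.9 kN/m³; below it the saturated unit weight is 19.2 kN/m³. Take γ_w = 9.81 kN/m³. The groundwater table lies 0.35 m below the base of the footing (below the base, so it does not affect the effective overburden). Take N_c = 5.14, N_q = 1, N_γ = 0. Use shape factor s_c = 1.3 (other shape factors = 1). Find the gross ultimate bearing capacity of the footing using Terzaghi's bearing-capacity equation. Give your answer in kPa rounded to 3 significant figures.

q_ult ≈ 762 kPa

Overburden at base level: q = 17.9 × 2.33 = 41.707 kPa.
Cohesion term c·N_c·s_c = 107.8 × 5.14 × 1.3 = 720.32 kPa; surcharge term q·N_q = 41.707 × 1 = 41.707 kPa.
q_ult = 720.32 + 41.707 = 762.03 kPa.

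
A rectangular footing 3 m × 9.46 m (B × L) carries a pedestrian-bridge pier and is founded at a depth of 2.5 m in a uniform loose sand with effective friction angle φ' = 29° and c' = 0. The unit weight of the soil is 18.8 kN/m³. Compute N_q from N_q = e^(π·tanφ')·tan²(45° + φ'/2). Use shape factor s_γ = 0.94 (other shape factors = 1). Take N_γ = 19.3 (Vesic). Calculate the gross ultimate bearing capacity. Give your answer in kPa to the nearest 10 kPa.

q_ult ≈ 1280 kPa

tan29° = 0.5543, so N_q = e^(π×0.5543)·tan²(59.5°) = 5.705 × 2.882 = 16.44.
Overburden at base level: q = 18.8 × 2.5 = 47 kPa.
Surcharge term q·N_q = 47 × 16.443 = 772.84 kPa; self-weight term 0.5·γ·B·N_γ·s_γ = 0.5 × 18.8 × 3 × 19.3 × 0.94 = 511.6 kPa.
q_ult = 772.84 + 511.6 = 1284.4 kPa.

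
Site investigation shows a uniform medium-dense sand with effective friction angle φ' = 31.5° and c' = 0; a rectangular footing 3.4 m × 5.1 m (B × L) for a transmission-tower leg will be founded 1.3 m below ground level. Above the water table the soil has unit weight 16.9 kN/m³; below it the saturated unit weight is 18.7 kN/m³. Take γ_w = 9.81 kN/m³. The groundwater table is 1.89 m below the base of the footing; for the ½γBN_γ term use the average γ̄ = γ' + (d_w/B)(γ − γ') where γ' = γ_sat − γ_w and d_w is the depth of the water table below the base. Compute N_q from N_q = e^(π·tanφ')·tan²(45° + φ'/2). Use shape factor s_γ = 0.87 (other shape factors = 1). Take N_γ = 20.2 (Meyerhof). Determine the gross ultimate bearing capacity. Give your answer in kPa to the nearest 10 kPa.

tan31.5° = 0.6128, so N_q = e^(π×0.6128)·tan²(60.75°) = 6.856 × 3.188 = 21.86.
Overburden at base level: q = 16.9 × 1.3 = 21.97 kPa.
The water table is 1.89 m below the base (< B = 3.4 m), so the ½γBN_γ term uses γ̄ = γ' + (d_w/B)(γ − γ') = 8.89 + (1.89/3.4)(16.9 − 8.89) = 13.343 kN/m³.
Surcharge term q·N_q = 21.97 × 21.861 = 480.29 kPa; self-weight term 0.5·γ·B·N_γ·s_γ = 0.5 × 13.343 × 3.4 × 20.2 × 0.87 = 398.62 kPa.
q_ult = 480.29 + 398.62 = 878.91 kPa.

q_ult ≈ 880 kPa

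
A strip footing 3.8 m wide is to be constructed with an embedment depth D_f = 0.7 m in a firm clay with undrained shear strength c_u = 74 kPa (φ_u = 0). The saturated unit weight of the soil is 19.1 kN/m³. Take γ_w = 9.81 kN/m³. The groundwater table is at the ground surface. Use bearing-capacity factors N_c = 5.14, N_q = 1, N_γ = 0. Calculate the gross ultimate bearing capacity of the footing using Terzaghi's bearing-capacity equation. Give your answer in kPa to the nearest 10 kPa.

q_ult ≈ 390 kPa

Water table at ground surface, so effective unit weight γ' = 19.1 − 9.81 = 9.29 kN/m³ is used throughout; overburden q = 9.29 × 0.7 = 6.503 kPa.
Cohesion term c·N_c = 74 × 5.14 = 380.36 kPa; surcharge term q·N_q = 6.503 × 1 = 6.503 kPa.
q_ult = 380.36 + 6.503 = 386.86 kPa.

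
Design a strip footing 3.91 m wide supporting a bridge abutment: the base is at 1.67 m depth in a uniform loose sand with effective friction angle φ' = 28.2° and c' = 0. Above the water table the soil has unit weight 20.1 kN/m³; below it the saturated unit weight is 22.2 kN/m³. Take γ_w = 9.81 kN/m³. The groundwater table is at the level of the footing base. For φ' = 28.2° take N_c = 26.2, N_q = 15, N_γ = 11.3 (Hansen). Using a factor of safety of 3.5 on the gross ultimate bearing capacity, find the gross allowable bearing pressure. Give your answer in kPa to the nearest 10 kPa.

q = γ·D_f = 20.1 × 1.67 = 33.567 kPa.
For the ½γBN_γ term take γ' = 22.2 − 9.81 = 12.39 kN/m³ (soil below base is submerged).
q·N_q = 33.567 × 15 = 503.5 kPa
0.5·γ·B·N_γ = 0.5 × 12.39 × 3.91 × 11.3 = 273.71 kPa
q_ult = 503.5 + 273.71 = 777.22 kPa.
q_all = 777.22 / 3.5 = 222.06 kPa.

q_all ≈ 220 kPa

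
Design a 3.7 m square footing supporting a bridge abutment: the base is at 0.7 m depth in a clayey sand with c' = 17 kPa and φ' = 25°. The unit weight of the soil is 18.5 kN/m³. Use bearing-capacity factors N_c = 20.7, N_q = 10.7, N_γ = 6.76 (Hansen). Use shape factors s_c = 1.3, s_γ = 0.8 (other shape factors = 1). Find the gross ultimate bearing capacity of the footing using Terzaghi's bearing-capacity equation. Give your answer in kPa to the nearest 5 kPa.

q = γ·D_f = 18.5 × 0.7 = 12.95 kPa.
c·N_c·s_c = 17 × 20.7 × 1.3 = 457.47 kPa
q·N_q = 12.95 × 10.7 = 138.56 kPa
0.5·γ·B·N_γ·s_γ = 0.5 × 18.5 × 3.7 × 6.76 × 0.8 = 185.09 kPa
q_ult = 457.47 + 138.56 + 185.09 = 781.12 kPa.

q_ult ≈ 780 kPa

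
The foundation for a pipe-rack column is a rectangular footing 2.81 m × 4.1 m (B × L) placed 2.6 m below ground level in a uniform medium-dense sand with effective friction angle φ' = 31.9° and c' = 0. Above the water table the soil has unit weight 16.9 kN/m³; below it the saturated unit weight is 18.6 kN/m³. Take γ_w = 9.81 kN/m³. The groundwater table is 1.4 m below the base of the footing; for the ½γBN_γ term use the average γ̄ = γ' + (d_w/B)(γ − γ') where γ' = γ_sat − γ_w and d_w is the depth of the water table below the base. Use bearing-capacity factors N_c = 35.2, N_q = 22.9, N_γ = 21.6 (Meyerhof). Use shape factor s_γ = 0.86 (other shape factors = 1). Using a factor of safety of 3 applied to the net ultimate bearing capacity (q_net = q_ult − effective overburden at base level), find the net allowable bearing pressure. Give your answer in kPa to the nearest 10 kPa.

Effective surcharge at the founding depth q = γ·D_f = 16.9 × 2.6 = 43.94 kPa.
With d_w = 1.4 m < B, γ̄ = 8.79 + (1.4/2.81) × (16.9 − 8.79) = 12.831 kN/m³.
q_ult = q·N_q + 0.5·γ·B·N_γ·s_γ
     = 43.94 × 22.9 + 0.5 × 12.831 × 2.81 × 21.6 × 0.86
     = 1006.2 + 334.87 = 1341.1 kPa.
Net ultimate: q_net = 1341.1 − 43.94 = 1297.2 kPa.
q_all(net) = 1297.2 / 3 = 432.38 kPa.

q_all(net) ≈ 430 kPa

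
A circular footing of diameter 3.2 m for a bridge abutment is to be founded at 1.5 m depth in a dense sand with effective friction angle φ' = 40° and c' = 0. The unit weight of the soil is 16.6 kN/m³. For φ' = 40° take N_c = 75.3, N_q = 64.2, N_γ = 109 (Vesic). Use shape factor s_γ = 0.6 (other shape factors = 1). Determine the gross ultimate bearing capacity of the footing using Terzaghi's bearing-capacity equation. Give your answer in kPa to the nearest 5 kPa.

q_ult ≈ 3335 kPa

Effective surcharge at the founding depth q = γ·D_f = 16.6 × 1.5 = 24.9 kPa.
q_ult = q·N_q + 0.5·γ·B·N_γ·s_γ
     = 24.9 × 64.2 + 0.5 × 16.6 × 3.2 × 109 × 0.6
     = 1598.6 + 1737 = 3335.6 kPa.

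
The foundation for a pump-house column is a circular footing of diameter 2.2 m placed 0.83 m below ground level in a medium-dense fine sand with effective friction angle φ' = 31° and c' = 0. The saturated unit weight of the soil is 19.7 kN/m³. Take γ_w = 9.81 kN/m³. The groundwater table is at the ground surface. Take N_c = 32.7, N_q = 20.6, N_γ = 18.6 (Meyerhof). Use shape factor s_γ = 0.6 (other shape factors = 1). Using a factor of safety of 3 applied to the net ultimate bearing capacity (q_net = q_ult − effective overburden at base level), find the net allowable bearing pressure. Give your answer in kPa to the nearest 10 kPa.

q_all(net) ≈ 90 kPa

γ' = 19.7 − 9.81 = 9.89 kN/m³ (submerged throughout). q = 9.89 × 0.83 = 8.2087 kPa; the same γ' applies in the ½γBN_γ term.
q·N_q = 8.2087 × 20.6 = 169.1 kPa
0.5·γ·B·N_γ·s_γ = 0.5 × 9.89 × 2.2 × 18.6 × 0.6 = 121.41 kPa
q_ult = 169.1 + 121.41 = 290.51 kPa.
Net ultimate: q_net = 290.51 − 8.2087 = 282.3 kPa.
q_all(net) = 282.3 / 3 = 94.1 kPa.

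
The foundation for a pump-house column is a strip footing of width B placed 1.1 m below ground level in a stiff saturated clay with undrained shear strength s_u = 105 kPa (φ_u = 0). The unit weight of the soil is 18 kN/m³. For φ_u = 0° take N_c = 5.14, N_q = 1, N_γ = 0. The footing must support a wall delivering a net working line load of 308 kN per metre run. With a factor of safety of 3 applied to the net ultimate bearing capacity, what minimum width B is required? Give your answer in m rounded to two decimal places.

Effective surcharge at the founding depth q = γ·D_f = 18 × 1.1 = 19.8 kPa.
q_ult = c·N_c + q·N_q
     = 105 × 5.14 + 19.8 × 1
     = 539.7 + 19.8 = 559.5 kPa.
For φ = 0 the ½γBN_γ term vanishes, so q_ult is independent of B. q_net = 559.5 − 19.8 = 539.7 kPa; q_all(net) = 539.7/3 = 179.9 kPa.
Required width B = w / q_all(net) = 308 / 179.9 = 1.712 m.

B = 1.71 m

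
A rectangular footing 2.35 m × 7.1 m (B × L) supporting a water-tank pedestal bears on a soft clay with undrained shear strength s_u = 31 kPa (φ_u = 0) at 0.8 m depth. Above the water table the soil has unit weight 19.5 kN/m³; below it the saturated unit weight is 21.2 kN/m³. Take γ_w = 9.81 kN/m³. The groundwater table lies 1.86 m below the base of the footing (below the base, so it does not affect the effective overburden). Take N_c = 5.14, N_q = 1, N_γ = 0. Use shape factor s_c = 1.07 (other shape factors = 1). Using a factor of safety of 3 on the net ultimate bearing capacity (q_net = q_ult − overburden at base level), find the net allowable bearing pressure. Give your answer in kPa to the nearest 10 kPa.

q_all(net) ≈ 60 kPa

Overburden at base level: q = 19.5 × 0.8 = 15.6 kPa.
Cohesion term c·N_c·s_c = 31 × 5.14 × 1.07 = 170.49 kPa; surcharge term q·N_q = 15.6 × 1 = 15.6 kPa.
q_ult = 170.49 + 15.6 = 186.09 kPa.
q_net = 186.09 − 15.6 = 170.49 kPa.
q_all(net) = 170.49 / 3 = 56.831 kPa.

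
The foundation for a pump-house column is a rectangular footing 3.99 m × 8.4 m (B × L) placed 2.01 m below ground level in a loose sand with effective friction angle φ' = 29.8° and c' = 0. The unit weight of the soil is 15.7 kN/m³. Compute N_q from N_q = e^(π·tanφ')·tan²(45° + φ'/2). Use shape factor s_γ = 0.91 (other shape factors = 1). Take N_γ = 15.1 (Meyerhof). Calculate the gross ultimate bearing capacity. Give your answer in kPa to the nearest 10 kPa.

q_ult ≈ 1000 kPa

tan29.8° = 0.5727, so N_q = e^(π×0.5727)·tan²(59.9°) = 6.045 × 2.976 = 17.99.
q = γ·D_f = 15.7 × 2.01 = 31.557 kPa.
q·N_q = 31.557 × 17.989 = 567.68 kPa
0.5·γ·B·N_γ·s_γ = 0.5 × 15.7 × 3.99 × 15.1 × 0.91 = 430.39 kPa
q_ult = 567.68 + 430.39 = 998.07 kPa.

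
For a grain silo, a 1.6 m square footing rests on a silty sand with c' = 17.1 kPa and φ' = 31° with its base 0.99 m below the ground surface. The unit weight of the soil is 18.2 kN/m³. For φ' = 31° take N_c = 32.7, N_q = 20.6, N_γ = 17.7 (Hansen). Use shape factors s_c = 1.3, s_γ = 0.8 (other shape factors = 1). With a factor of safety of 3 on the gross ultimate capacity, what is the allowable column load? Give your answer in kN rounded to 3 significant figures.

Overburden at base level: q = 18.2 × 0.99 = 18.018 kPa.
Cohesion term c·N_c·s_c = 17.1 × 32.7 × 1.3 = 726.92 kPa; surcharge term q·N_q = 18.018 × 20.6 = 371.17 kPa; self-weight term 0.5·γ·B·N_γ·s_γ = 0.5 × 18.2 × 1.6 × 17.7 × 0.8 = 206.17 kPa.
q_ult = 726.92 + 371.17 + 206.17 = 1304.3 kPa.
Gross allowable pressure q_all = 1304.3 / 3 = 434.75 kPa.
Footing area = 2.56 m², so allowable column load = 434.75 × 2.56 = 1113 kN.

P_all ≈ 1110 kN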